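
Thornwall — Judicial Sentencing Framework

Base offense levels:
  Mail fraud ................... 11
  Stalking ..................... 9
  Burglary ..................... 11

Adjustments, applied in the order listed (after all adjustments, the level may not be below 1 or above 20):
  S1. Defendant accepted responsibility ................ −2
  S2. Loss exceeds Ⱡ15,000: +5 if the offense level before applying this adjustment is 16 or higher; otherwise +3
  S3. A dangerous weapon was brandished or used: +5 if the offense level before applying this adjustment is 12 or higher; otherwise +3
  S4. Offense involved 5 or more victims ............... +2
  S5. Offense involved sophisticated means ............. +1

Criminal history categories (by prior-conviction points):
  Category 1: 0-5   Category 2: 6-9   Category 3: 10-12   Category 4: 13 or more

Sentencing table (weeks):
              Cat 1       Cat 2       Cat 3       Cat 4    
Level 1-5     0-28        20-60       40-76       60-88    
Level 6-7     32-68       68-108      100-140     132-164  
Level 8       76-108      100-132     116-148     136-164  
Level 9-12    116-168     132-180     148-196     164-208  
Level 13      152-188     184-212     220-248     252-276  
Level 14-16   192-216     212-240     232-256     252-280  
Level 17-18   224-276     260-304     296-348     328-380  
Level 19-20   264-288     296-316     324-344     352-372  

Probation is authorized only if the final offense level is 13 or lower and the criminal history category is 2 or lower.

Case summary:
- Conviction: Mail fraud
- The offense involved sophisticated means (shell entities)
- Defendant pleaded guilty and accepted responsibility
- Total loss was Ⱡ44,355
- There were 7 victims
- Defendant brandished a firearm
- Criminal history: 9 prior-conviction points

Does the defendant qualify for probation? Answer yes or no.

No

Base offense level for mail fraud: 11.
S1 applies: 11 − 2 = 9.
S2 applies (level before this adjustment is 9 < 16, so +3): 9 + 3 = 12.
S3 applies (level before this adjustment is 12 ≥ 12, so +5): 12 + 5 = 17.
S4 applies: 17 + 2 = 19.
S5 applies: 19 + 1 = 20.
Final offense level: 20.
Criminal history: 9 prior points → Category 2 (6-9).
Level 20 falls in the 19-20 band.
Grid: Level 19-20 × Category 2 = 296-316 weeks.
Probation check: level 20 > 13 and category 2 ≤ 2 → not eligible.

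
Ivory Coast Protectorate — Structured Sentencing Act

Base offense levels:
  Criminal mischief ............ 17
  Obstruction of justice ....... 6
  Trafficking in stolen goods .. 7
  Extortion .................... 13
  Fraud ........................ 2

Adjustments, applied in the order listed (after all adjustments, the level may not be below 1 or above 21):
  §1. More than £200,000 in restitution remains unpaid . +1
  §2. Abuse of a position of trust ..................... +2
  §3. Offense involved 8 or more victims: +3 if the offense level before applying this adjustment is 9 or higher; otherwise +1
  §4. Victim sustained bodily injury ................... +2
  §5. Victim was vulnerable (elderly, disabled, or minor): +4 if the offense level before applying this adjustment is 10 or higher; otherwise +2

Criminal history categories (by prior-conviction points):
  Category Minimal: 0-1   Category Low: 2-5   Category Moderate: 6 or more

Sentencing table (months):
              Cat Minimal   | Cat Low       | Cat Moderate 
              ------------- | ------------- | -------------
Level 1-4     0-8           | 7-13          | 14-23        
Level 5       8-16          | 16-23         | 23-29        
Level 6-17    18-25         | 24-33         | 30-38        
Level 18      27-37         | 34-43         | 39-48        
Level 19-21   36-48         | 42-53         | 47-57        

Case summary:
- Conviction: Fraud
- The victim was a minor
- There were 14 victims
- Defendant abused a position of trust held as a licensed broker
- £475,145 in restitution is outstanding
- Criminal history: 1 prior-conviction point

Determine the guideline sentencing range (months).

Base offense level for fraud: 2.
§1 applies: 2 + 1 = 3.
§2 applies: 3 + 2 = 5.
§3 applies (level before this adjustment is 5 < 9, so +1): 5 + 1 = 6.
§4 does not apply.
§5 applies (level before this adjustment is 6 < 10, so +2): 6 + 2 = 8.
Final offense level: 8.
Criminal history: 1 prior point → Category Minimal (0-1).
Level 8 falls in the 6-17 band.
Grid: Level 6-17 × Category Minimal = 18-25 months.

18-25 months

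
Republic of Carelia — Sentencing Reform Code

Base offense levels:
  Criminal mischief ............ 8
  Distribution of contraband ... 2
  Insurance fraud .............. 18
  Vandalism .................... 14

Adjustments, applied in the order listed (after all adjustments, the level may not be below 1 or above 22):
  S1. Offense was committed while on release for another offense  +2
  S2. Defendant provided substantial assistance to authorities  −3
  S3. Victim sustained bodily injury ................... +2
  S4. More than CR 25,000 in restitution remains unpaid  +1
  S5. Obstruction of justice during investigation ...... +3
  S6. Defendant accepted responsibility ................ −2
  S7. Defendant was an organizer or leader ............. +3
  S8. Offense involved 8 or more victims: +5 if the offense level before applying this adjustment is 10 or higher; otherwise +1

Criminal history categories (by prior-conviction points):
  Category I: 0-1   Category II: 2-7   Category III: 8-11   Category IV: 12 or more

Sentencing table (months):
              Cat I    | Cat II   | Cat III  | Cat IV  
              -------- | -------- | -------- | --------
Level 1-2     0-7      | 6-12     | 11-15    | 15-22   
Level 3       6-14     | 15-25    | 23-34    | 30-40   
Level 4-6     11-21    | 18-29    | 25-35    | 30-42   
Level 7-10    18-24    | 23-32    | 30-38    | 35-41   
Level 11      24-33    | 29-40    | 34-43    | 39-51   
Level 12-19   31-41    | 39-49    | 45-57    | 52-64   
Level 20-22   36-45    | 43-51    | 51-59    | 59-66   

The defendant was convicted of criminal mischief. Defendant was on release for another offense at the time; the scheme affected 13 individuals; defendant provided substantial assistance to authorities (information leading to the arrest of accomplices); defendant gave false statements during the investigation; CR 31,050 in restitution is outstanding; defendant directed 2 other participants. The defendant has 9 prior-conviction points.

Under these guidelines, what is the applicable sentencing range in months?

45-57 months

Base offense level for criminal mischief: 8.
S1 applies: 8 + 2 = 10.
S2 applies: 10 − 3 = 7.
S4 applies: 7 + 1 = 8.
S5 applies: 8 + 3 = 11.
S7 applies: 11 + 3 = 14.
S8 applies (level before this adjustment is 14 ≥ 10, so +5): 14 + 5 = 19.
Final offense level: 19.
Criminal history: 9 prior points → Category III (8-11).
Level 19 falls in the 12-19 band.
Grid: Level 12-19 × Category III = 45-57 months.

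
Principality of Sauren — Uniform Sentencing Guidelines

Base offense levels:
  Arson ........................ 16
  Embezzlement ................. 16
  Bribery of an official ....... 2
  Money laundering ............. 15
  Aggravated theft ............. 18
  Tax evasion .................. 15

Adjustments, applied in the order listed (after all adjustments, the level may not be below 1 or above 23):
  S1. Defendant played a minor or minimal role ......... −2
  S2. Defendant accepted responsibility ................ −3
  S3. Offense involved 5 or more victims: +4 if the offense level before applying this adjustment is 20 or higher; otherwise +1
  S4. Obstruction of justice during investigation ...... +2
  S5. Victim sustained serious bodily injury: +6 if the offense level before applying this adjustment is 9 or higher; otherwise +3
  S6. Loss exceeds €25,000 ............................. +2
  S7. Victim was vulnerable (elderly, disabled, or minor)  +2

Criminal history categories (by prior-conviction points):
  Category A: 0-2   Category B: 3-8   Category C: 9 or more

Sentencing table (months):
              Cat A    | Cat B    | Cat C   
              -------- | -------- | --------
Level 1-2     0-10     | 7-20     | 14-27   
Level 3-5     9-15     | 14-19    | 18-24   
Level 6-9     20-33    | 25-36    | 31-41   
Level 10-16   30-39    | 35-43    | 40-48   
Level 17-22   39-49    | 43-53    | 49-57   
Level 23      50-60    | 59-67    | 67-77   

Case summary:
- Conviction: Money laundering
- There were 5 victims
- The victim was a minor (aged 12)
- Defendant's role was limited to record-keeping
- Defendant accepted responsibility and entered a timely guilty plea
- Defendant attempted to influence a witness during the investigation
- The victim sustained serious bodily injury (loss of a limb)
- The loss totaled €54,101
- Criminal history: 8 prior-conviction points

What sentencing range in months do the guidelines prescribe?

59-67 months

Base offense level for money laundering: 15.
S1 applies: 15 − 2 = 13.
S2 applies: 13 − 3 = 10.
S3 applies (level before this adjustment is 10 < 20, so +1): 10 + 1 = 11.
S4 applies: 11 + 2 = 13.
S5 applies (level before this adjustment is 13 ≥ 9, so +6): 13 + 6 = 19.
S6 applies: 19 + 2 = 21.
S7 applies: 21 + 2 = 23.
Final offense level: 23.
Criminal history: 8 prior points → Category B (3-8).
Level 23 falls in the 23 band.
Grid: Level 23 × Category B = 59-67 months.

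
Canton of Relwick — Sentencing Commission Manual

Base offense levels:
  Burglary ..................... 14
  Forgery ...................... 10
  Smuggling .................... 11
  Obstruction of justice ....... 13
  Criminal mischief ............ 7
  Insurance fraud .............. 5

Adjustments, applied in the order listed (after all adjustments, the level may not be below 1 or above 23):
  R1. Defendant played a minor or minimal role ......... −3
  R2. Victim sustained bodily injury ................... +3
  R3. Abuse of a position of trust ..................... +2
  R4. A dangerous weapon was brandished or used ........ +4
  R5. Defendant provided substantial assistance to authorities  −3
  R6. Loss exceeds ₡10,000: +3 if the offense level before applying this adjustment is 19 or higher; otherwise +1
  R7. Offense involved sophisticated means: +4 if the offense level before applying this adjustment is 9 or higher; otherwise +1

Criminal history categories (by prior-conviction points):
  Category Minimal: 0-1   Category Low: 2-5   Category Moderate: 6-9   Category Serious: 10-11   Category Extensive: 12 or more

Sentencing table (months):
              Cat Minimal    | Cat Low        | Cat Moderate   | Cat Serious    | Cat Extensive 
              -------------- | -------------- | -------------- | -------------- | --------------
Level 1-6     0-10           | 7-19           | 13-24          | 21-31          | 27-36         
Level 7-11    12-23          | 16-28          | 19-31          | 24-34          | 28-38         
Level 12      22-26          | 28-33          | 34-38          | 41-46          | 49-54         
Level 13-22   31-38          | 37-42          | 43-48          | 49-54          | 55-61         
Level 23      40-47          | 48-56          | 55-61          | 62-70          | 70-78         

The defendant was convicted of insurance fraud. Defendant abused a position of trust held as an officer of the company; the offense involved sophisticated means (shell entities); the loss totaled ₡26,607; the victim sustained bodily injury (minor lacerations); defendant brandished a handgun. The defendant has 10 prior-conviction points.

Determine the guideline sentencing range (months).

49-54 months

Base offense level for insurance fraud: 5.
R1 does not apply.
R2 applies: 5 + 3 = 8.
R3 applies: 8 + 2 = 10.
R4 applies: 10 + 4 = 14.
R5 does not apply.
R6 applies (level before this adjustment is 14 < 19, so +1): 14 + 1 = 15.
R7 applies (level before this adjustment is 15 ≥ 9, so +4): 15 + 4 = 19.
Final offense level: 19.
Criminal history: 10 prior points → Category Serious (10-11).
Level 19 falls in the 13-22 band.
Grid: Level 13-22 × Category Serious = 49-54 months.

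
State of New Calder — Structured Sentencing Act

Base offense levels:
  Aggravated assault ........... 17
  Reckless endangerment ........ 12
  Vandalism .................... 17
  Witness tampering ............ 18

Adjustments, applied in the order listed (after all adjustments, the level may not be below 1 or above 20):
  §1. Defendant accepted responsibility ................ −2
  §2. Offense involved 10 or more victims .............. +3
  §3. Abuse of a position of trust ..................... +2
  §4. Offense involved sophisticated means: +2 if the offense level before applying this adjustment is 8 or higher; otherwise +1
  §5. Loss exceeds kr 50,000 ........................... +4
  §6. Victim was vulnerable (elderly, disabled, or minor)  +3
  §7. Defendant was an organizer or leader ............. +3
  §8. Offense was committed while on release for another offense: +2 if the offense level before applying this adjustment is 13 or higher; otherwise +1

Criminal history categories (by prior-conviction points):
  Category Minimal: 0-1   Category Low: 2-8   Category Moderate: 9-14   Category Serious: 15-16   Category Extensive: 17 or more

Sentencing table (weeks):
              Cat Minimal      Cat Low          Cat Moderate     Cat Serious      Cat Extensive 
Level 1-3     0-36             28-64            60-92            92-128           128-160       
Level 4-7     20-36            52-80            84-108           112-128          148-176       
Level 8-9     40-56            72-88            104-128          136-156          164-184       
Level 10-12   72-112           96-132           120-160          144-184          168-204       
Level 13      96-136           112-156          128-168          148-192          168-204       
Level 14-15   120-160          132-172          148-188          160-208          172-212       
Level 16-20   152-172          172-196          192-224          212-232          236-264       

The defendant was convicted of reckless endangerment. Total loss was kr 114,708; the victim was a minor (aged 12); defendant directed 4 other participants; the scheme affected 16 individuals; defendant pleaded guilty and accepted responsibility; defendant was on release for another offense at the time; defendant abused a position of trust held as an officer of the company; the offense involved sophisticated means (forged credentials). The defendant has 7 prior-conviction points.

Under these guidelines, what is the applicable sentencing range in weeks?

Base offense level for reckless endangerment: 12.
§1 applies: 12 − 2 = 10.
§2 applies: 10 + 3 = 13.
§3 applies: 13 + 2 = 15.
§4 applies (level before this adjustment is 15 ≥ 8, so +2): 15 + 2 = 17.
§5 applies: 17 + 4 = 21.
§6 applies: 21 + 3 = 24.
§7 applies: 24 + 3 = 27.
§8 applies (level before this adjustment is 27 ≥ 13, so +2): 27 + 2 = 29.
Level 29 exceeds the maximum of 20; capped at 20.
Final offense level: 20.
Criminal history: 7 prior points → Category Low (2-8).
Level 20 falls in the 16-20 band.
Grid: Level 16-20 × Category Low = 172-196 weeks.

172-196 weeks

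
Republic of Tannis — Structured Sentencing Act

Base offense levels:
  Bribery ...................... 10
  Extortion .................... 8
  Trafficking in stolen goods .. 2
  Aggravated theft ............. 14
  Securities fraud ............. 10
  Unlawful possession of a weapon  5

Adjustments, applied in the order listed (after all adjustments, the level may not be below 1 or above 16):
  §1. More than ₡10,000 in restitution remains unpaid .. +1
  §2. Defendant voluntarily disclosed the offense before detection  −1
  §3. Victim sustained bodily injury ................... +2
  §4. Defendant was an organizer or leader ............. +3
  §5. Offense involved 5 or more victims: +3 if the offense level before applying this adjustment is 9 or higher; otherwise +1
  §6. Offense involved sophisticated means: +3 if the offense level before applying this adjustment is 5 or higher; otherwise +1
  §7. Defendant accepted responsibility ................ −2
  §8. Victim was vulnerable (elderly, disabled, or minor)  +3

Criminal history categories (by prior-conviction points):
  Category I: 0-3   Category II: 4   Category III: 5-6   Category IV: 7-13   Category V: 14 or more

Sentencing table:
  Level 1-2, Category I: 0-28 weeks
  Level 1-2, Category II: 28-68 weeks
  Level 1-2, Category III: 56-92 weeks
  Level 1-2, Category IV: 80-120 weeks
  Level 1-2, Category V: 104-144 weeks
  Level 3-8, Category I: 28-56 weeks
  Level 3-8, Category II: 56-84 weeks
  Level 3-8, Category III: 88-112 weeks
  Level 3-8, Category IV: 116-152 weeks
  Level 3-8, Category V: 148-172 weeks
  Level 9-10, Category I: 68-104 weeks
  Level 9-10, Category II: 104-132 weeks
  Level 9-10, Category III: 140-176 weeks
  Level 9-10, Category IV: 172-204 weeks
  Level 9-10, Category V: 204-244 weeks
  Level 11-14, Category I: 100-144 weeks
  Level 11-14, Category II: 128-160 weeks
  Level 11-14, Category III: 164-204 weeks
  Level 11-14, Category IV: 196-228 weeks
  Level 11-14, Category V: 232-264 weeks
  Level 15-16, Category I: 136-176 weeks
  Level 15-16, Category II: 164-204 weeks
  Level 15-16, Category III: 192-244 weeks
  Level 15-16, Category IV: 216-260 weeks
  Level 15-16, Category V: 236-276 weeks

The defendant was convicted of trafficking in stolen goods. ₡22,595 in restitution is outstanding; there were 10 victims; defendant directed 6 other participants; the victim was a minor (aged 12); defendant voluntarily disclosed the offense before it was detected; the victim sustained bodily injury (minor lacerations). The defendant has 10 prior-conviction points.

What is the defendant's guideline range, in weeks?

Base offense level for trafficking in stolen goods: 2.
§1 applies: 2 + 1 = 3.
§2 applies: 3 − 1 = 2.
§3 applies: 2 + 2 = 4.
§4 applies: 4 + 3 = 7.
§5 applies (level before this adjustment is 7 < 9, so +1): 7 + 1 = 8.
§8 applies: 8 + 3 = 11.
Final offense level: 11.
Criminal history: 10 prior points → Category IV (7-13).
Level 11 falls in the 11-14 band.
Grid: Level 11-14 × Category IV = 196-228 weeks.

196-228 weeks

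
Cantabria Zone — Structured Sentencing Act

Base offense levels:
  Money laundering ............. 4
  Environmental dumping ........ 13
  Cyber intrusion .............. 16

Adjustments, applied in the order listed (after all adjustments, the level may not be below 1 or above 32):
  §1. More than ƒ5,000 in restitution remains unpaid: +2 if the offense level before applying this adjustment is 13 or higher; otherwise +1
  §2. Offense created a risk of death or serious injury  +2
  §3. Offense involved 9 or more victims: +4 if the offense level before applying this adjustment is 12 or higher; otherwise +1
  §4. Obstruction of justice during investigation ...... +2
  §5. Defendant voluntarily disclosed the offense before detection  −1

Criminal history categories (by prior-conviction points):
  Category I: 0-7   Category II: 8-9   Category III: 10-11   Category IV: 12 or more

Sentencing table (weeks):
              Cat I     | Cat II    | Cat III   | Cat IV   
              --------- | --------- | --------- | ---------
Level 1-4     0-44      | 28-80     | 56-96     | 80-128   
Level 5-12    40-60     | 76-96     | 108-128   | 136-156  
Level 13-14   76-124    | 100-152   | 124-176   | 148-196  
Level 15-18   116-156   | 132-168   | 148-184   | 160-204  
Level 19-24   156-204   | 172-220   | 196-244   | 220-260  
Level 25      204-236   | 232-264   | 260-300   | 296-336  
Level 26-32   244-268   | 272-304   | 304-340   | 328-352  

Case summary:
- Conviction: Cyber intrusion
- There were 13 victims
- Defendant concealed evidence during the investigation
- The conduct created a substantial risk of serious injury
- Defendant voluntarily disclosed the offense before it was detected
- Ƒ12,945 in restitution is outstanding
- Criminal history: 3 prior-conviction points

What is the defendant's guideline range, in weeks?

204-236 weeks

Base offense level for cyber intrusion: 16.
§1 applies (level before this adjustment is 16 ≥ 13, so +2): 16 + 2 = 18.
§2 applies: 18 + 2 = 20.
§3 applies (level before this adjustment is 20 ≥ 12, so +4): 20 + 4 = 24.
§4 applies: 24 + 2 = 26.
§5 applies: 26 − 1 = 25.
Final offense level: 25.
Criminal history: 3 prior points → Category I (0-7).
Level 25 falls in the 25 band.
Grid: Level 25 × Category I = 204-236 weeks.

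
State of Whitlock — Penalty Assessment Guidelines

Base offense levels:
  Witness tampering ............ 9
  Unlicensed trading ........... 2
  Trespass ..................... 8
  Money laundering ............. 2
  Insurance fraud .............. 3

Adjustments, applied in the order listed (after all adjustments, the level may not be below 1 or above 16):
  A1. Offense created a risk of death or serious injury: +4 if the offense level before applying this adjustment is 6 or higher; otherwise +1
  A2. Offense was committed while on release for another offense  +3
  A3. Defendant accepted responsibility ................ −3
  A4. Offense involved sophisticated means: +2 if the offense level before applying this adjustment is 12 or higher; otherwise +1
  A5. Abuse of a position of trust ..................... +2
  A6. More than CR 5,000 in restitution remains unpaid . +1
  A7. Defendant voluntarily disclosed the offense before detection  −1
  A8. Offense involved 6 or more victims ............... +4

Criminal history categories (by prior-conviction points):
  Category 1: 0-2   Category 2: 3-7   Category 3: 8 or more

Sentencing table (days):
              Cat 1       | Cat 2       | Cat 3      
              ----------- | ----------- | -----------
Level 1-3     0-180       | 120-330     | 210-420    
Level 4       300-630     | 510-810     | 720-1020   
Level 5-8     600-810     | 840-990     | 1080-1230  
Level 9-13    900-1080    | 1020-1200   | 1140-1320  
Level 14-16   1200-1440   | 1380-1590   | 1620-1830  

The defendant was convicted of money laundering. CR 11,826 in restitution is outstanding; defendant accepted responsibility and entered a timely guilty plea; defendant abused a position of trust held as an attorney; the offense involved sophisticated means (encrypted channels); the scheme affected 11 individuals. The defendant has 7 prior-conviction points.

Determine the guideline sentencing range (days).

Base offense level for money laundering: 2.
A1 does not apply.
A3 applies: 2 − 3 = -1.
A4 applies (level before this adjustment is -1 < 12, so +1): -1 + 1 = 0.
A5 applies: 0 + 2 = 2.
A6 applies: 2 + 1 = 3.
A7 does not apply.
A8 applies: 3 + 4 = 7.
Final offense level: 7.
Criminal history: 7 prior points → Category 2 (3-7).
Level 7 falls in the 5-8 band.
Grid: Level 5-8 × Category 2 = 840-990 days.

840-990 days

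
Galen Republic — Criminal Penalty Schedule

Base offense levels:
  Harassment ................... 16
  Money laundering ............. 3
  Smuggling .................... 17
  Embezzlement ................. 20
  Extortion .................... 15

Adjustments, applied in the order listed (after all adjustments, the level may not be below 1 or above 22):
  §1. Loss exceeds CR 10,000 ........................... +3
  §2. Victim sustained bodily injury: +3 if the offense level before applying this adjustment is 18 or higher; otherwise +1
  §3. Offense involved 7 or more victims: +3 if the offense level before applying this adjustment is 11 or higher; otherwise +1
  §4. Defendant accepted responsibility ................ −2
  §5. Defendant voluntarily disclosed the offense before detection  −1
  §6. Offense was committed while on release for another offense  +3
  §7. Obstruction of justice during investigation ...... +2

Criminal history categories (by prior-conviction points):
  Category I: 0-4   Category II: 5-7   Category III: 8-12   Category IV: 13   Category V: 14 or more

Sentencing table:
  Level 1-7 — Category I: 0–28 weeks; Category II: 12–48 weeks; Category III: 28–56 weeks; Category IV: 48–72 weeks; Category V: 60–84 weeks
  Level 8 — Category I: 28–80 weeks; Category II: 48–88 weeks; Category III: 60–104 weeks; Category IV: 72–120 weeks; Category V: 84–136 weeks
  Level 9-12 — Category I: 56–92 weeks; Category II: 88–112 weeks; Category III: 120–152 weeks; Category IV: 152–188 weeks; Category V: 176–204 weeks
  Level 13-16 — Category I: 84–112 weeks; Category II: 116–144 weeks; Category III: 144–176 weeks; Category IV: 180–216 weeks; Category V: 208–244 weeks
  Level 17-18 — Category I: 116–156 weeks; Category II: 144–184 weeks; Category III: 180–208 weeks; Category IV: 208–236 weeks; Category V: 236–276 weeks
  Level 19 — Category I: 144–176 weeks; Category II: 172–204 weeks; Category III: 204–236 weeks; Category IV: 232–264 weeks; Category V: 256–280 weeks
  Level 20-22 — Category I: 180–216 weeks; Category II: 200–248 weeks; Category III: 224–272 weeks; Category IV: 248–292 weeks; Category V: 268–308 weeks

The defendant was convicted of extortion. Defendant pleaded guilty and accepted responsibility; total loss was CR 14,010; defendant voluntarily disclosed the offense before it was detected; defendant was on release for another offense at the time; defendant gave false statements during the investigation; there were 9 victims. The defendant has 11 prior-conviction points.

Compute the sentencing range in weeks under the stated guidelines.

Base offense level for extortion: 15.
§1 applies: 15 + 3 = 18.
§2 does not apply.
§3 applies (level before this adjustment is 18 ≥ 11, so +3): 18 + 3 = 21.
§4 applies: 21 − 2 = 19.
§5 applies: 19 − 1 = 18.
§6 applies: 18 + 3 = 21.
§7 applies: 21 + 2 = 23.
Level 23 exceeds the maximum of 22; capped at 22.
Final offense level: 22.
Criminal history: 11 prior points → Category III (8-12).
Level 22 falls in the 20-22 band.
Grid: Level 20-22 × Category III = 224-272 weeks.

224-272 weeks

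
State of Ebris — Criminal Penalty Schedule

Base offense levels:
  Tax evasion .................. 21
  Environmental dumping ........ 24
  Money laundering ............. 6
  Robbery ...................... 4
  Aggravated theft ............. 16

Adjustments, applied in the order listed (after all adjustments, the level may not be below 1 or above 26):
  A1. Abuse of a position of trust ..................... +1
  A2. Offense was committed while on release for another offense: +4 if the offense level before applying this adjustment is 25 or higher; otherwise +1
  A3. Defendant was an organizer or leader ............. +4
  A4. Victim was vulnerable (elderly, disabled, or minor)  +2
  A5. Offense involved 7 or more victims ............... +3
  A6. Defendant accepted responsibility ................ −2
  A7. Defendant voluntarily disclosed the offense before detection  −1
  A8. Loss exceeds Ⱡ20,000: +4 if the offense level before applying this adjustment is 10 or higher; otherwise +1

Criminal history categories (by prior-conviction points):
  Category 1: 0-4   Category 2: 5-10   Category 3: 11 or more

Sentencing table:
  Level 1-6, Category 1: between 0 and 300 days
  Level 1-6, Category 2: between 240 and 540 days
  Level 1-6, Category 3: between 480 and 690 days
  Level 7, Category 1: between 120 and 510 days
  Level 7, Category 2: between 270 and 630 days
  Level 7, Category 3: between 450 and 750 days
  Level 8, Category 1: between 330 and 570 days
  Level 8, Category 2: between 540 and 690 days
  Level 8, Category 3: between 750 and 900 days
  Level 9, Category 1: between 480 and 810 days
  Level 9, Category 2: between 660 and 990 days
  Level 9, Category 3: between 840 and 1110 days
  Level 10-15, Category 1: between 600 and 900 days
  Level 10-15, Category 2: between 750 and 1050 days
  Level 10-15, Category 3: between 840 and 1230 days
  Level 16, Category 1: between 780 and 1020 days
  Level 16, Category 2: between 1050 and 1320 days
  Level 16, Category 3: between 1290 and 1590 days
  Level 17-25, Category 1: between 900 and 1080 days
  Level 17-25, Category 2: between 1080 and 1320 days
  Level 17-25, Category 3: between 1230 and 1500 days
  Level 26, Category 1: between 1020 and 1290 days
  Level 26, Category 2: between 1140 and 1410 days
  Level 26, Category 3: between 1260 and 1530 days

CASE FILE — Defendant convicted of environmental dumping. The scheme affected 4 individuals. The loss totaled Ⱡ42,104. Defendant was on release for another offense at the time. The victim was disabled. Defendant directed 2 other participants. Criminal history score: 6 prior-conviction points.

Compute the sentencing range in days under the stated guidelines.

Base offense level for environmental dumping: 24.
A2 applies (level before this adjustment is 24 < 25, so +1): 24 + 1 = 25.
A3 applies: 25 + 4 = 29.
A4 applies: 29 + 2 = 31.
A6 does not apply.
A7 does not apply.
A8 applies (level before this adjustment is 31 ≥ 10, so +4): 31 + 4 = 35.
Level 35 exceeds the maximum of 26; capped at 26.
Final offense level: 26.
Criminal history: 6 prior points → Category 2 (5-10).
Level 26 falls in the 26 band.
Grid: Level 26 × Category 2 = 1140-1410 days.

1140-1410 days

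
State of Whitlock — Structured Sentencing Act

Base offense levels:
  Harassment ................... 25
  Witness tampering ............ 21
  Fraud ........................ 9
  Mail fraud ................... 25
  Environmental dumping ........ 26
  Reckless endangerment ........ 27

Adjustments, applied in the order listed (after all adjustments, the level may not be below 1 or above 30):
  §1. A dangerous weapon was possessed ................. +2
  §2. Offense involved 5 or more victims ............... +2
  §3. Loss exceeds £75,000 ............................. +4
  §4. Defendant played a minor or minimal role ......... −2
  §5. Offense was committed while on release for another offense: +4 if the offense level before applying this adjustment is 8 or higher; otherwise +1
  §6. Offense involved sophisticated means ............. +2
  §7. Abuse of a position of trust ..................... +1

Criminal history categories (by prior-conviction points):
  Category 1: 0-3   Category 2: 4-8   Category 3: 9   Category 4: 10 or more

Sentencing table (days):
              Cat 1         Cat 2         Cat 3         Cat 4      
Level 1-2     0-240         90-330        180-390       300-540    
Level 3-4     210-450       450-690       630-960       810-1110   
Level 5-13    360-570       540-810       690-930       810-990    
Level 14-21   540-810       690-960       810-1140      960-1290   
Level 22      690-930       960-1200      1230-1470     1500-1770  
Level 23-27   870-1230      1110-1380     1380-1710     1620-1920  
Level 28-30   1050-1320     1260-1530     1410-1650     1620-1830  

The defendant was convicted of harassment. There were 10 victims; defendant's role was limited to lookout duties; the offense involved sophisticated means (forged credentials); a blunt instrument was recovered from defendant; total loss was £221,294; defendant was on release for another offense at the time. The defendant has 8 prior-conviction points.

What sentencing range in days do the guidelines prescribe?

1260-1530 days

Base offense level for harassment: 25.
§1 applies: 25 + 2 = 27.
§2 applies: 27 + 2 = 29.
§3 applies: 29 + 4 = 33.
§4 applies: 33 − 2 = 31.
§5 applies (level before this adjustment is 31 ≥ 8, so +4): 31 + 4 = 35.
§6 applies: 35 + 2 = 37.
§7 does not apply.
Level 37 exceeds the maximum of 30; capped at 30.
Final offense level: 30.
Criminal history: 8 prior points → Category 2 (4-8).
Level 30 falls in the 28-30 band.
Grid: Level 28-30 × Category 2 = 1260-1530 days.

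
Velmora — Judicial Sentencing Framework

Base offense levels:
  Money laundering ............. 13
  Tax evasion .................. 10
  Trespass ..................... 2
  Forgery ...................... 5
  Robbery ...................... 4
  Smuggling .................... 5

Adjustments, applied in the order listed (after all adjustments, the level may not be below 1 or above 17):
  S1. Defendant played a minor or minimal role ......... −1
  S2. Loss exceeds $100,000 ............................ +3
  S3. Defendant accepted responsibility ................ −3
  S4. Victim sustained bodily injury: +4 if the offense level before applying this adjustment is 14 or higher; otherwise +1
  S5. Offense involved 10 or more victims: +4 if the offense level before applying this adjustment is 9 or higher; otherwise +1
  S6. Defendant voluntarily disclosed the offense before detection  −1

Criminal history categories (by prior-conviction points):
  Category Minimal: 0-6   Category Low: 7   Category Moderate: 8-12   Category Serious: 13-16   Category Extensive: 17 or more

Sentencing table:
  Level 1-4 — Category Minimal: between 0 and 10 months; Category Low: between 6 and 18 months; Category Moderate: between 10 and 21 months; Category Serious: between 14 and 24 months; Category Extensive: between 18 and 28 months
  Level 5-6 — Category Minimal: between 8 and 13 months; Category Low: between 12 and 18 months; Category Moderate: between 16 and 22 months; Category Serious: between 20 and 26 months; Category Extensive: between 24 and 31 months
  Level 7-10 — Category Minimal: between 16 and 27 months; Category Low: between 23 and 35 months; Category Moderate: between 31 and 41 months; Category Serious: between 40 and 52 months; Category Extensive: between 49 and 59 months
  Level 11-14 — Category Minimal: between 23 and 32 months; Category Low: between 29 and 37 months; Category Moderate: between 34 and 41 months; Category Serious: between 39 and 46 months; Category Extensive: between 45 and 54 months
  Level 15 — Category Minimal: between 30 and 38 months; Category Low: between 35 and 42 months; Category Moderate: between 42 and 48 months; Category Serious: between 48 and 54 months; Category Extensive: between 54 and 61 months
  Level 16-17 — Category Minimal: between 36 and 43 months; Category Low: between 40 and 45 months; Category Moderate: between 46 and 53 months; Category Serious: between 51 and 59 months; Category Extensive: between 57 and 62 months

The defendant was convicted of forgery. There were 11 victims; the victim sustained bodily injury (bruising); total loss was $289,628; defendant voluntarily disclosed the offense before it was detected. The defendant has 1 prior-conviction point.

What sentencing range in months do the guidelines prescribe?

Base offense level for forgery: 5.
S1 does not apply.
S2 applies: 5 + 3 = 8.
S4 applies (level before this adjustment is 8 < 14, so +1): 8 + 1 = 9.
S5 applies (level before this adjustment is 9 ≥ 9, so +4): 9 + 4 = 13.
S6 applies: 13 − 1 = 12.
Final offense level: 12.
Criminal history: 1 prior point → Category Minimal (0-6).
Level 12 falls in the 11-14 band.
Grid: Level 11-14 × Category Minimal = 23-32 months.

23-32 months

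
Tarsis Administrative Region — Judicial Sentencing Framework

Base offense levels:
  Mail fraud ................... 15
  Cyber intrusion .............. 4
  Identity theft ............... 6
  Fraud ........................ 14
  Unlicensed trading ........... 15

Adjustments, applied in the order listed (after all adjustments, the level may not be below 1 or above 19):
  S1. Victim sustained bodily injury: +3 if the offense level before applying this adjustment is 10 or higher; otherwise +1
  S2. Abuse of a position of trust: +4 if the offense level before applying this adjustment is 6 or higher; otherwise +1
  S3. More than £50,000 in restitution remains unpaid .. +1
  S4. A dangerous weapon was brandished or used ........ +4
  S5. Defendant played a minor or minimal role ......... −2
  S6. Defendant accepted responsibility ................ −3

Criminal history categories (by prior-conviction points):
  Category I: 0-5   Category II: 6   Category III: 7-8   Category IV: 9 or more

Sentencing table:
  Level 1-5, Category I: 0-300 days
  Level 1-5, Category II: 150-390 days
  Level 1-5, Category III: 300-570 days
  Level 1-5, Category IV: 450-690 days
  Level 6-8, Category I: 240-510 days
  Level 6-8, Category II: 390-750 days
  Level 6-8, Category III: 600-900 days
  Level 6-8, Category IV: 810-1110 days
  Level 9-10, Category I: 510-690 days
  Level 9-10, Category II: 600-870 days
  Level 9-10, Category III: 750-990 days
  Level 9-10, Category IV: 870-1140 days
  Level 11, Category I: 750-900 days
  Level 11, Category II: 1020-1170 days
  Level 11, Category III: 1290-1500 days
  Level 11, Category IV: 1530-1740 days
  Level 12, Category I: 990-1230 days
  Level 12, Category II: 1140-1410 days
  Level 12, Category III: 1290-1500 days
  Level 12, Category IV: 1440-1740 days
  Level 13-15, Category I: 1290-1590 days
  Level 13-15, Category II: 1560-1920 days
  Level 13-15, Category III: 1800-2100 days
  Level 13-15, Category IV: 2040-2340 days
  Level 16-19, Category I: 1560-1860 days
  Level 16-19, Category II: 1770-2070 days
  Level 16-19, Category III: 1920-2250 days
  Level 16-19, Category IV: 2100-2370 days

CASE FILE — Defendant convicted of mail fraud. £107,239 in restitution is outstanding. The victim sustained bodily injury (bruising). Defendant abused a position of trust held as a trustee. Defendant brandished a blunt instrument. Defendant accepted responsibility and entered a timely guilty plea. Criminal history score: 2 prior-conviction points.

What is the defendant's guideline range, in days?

1560-1860 days

Base offense level for mail fraud: 15.
S1 applies (level before this adjustment is 15 ≥ 10, so +3): 15 + 3 = 18.
S2 applies (level before this adjustment is 18 ≥ 6, so +4): 18 + 4 = 22.
S3 applies: 22 + 1 = 23.
S4 applies: 23 + 4 = 27.
S6 applies: 27 − 3 = 24.
Level 24 exceeds the maximum of 19; capped at 19.
Final offense level: 19.
Criminal history: 2 prior points → Category I (0-5).
Level 19 falls in the 16-19 band.
Grid: Level 16-19 × Category I = 1560-1860 days.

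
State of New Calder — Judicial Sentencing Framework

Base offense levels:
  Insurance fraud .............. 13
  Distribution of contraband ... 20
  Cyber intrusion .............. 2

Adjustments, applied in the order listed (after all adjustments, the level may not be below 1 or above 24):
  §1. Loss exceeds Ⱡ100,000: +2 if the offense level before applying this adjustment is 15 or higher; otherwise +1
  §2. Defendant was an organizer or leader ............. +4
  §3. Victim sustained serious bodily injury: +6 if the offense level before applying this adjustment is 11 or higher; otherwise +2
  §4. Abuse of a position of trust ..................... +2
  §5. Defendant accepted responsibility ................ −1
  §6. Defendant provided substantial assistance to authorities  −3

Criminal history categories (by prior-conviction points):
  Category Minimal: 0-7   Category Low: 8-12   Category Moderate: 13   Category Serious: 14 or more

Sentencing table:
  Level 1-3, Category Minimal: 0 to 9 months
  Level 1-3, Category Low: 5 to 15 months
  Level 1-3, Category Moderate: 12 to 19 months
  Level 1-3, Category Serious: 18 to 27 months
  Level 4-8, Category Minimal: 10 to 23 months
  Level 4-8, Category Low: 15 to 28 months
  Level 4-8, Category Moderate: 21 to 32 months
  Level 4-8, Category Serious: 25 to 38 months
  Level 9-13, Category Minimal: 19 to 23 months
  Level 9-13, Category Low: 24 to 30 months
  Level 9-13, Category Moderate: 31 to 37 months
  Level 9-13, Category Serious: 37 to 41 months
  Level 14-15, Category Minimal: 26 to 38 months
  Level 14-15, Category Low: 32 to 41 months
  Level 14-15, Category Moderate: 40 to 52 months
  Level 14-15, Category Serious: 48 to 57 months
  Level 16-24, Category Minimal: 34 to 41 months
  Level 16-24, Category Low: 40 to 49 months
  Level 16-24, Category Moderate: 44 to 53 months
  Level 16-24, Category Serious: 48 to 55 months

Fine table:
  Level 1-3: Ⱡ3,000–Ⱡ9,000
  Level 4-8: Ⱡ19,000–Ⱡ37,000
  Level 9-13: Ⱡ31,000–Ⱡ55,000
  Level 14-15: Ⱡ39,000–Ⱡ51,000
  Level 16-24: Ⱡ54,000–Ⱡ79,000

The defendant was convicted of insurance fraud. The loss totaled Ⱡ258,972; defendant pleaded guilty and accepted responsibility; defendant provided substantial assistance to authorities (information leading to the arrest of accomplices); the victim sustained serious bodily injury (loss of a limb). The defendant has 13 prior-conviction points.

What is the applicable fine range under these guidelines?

Ⱡ54,000–Ⱡ79,000

Base offense level for insurance fraud: 13.
§1 applies (level before this adjustment is 13 < 15, so +1): 13 + 1 = 14.
§3 applies (level before this adjustment is 14 ≥ 11, so +6): 14 + 6 = 20.
§4 does not apply.
§5 applies: 20 − 1 = 19.
§6 applies: 19 − 3 = 16.
Final offense level: 16.
Level 16 falls in the 16-24 band.
Fine table: Level 16-24 → Ⱡ54,000–Ⱡ79,000.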